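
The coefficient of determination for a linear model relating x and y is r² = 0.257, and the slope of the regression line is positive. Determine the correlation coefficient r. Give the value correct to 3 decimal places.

0.507

|r| = √0.257 = 0.507
The association is positive, so r = 0.507.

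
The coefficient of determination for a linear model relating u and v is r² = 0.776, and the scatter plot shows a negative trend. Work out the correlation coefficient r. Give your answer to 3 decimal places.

-0.881

|r| = √0.776 = 0.881
The association is negative, so r = −0.881.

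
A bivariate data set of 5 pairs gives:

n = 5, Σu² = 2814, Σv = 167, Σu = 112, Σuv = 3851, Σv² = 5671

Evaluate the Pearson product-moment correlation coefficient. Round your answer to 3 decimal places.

0.653

r = (nΣuv − ΣuΣv) / √[(nΣu² − (Σu)²)(nΣv² − (Σv)²)]
Numerator: 5×3851 − 112×167 = 551
Denominator: √[(14070 − 12544)(28355 − 27889)] = √[1526 × 466] = 843.2769
r = 551 / 843.2769 ≈ 0.653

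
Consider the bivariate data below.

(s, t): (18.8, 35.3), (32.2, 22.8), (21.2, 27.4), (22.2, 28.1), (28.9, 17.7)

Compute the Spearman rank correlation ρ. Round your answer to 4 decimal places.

-0.8000

Rank s: 1, 5, 2, 3, 4
Rank t: 5, 2, 3, 4, 1
d = rank(s) − rank(t): -4, 3, -1, -1, 3; Σd² = 36
ρ = 1 − 6Σd² / [n(n²−1)] = 1 − 6×36 / (5×24) = 1 − 216/120 ≈ -0.8000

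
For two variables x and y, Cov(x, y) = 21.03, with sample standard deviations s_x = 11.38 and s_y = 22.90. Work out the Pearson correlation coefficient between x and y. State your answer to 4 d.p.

r = Cov(x,y) / (s_x · s_y) = 21.03 / (11.38 × 22.90)
  = 21.03 / 260.6020 ≈ 0.0807

0.0807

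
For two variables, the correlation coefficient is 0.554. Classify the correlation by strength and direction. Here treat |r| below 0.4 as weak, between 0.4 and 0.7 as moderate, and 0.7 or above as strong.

r = 0.554 > 0 so the relationship is positive.
|r| = 0.554, which falls in the moderate range.

moderate positive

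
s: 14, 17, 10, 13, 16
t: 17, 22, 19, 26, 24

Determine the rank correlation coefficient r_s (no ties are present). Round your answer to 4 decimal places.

0.1000

Rank s: 3, 5, 1, 2, 4
Rank t: 1, 3, 2, 5, 4
d = rank(s) − rank(t): 2, 2, -1, -3, 0; Σd² = 18
ρ = 1 − 6Σd² / [n(n²−1)] = 1 − 6×18 / (5×24) = 1 − 108/120 ≈ 0.1000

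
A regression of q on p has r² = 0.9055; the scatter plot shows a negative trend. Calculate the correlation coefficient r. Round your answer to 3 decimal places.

-0.952

|r| = √0.9055 = 0.952
The association is negative, so r = −0.952.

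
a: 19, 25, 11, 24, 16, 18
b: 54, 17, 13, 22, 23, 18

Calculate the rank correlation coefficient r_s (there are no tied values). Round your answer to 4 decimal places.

0.1429

Rank a: 4, 6, 1, 5, 2, 3
Rank b: 6, 2, 1, 4, 5, 3
d = rank(a) − rank(b): -2, 4, 0, 1, -3, 0; Σd² = 30
ρ = 1 − 6Σd² / [n(n²−1)] = 1 − 6×30 / (6×35) = 1 − 180/210 ≈ 0.1429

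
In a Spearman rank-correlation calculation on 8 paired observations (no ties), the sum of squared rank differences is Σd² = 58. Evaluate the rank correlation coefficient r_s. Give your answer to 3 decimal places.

0.310

ρ = 1 − 6Σd² / [n(n²−1)] = 1 − 6×58 / (8×63)
  = 1 − 348/504 = 1 − 0.6905 ≈ 0.310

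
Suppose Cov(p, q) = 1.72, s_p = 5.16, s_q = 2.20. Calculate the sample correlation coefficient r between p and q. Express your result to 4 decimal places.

r = Cov(p,q) / (s_p · s_q) = 1.72 / (5.16 × 2.20)
  = 1.72 / 11.3520 ≈ 0.1515

0.1515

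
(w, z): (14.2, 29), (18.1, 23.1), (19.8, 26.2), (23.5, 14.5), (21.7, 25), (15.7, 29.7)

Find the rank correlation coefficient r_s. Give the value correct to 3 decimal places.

Rank w: 1, 3, 4, 6, 5, 2
Rank z: 5, 2, 4, 1, 3, 6
d = rank(w) − rank(z): -4, 1, 0, 5, 2, -4; Σd² = 62
ρ = 1 − 6Σd² / [n(n²−1)] = 1 − 6×62 / (6×35) = 1 − 372/210 ≈ -0.771

-0.771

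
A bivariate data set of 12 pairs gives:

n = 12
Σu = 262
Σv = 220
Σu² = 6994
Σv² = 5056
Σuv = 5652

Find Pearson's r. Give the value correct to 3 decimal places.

0.744

r = (nΣuv − ΣuΣv) / √[(nΣu² − (Σu)²)(nΣv² − (Σv)²)]
Numerator: 12×5652 − 262×220 = 10184
Denominator: √[(83928 − 68644)(60672 − 48400)] = √[15284 × 12272] = 13695.4463
r = 10184 / 13695.4463 ≈ 0.744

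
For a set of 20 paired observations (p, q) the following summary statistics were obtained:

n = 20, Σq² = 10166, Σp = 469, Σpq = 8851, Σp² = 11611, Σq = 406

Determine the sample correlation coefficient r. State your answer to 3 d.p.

-0.617

r = (nΣpq − ΣpΣq) / √[(nΣp² − (Σp)²)(nΣq² − (Σq)²)]
Numerator: 20×8851 − 469×406 = -13394
Denominator: √[(232220 − 219961)(203320 − 164836)] = √[12259 × 38484] = 21720.3903
r = -13394 / 21720.3903 ≈ -0.617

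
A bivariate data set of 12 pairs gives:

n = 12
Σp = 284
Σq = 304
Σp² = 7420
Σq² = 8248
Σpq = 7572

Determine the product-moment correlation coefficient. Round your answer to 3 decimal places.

0.611

r = (nΣpq − ΣpΣq) / √[(nΣp² − (Σp)²)(nΣq² − (Σq)²)]
Numerator: 12×7572 − 284×304 = 4528
Denominator: √[(89040 − 80656)(98976 − 92416)] = √[8384 × 6560] = 7416.1338
r = 4528 / 7416.1338 ≈ 0.611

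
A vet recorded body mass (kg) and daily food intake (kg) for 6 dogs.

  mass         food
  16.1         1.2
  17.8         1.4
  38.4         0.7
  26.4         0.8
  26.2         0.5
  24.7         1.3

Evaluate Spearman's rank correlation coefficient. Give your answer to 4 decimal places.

-0.6571

Rank mass: 1, 2, 6, 5, 4, 3
Rank food: 4, 6, 2, 3, 1, 5
d = rank(mass) − rank(food): -3, -4, 4, 2, 3, -2; Σd² = 58
ρ = 1 − 6Σd² / [n(n²−1)] = 1 − 6×58 / (6×35) = 1 − 348/210 ≈ -0.6571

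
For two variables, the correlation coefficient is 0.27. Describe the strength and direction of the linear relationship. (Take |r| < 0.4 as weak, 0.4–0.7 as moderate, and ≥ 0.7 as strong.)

weak positive

r = 0.27 > 0 so the relationship is positive.
|r| = 0.27, which falls in the weak range.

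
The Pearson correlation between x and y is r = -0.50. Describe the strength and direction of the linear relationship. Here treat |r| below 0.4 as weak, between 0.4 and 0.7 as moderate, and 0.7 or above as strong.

moderate negative

r = -0.50 < 0 so the relationship is negative.
|r| = 0.50, which falls in the moderate range.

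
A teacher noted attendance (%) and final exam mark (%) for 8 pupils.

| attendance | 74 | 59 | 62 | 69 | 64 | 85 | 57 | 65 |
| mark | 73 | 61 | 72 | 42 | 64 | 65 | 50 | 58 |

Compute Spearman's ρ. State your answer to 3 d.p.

0.333

Rank attendance: 7, 2, 3, 6, 4, 8, 1, 5
Rank mark: 8, 4, 7, 1, 5, 6, 2, 3
d = rank(attendance) − rank(mark): -1, -2, -4, 5, -1, 2, -1, 2; Σd² = 56
ρ = 1 − 6Σd² / [n(n²−1)] = 1 − 6×56 / (8×63) = 1 − 336/504 ≈ 0.333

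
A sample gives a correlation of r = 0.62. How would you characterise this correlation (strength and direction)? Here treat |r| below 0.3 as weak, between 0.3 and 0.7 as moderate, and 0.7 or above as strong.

r = 0.62 > 0 so the relationship is positive.
|r| = 0.62, which falls in the moderate range.

moderate positive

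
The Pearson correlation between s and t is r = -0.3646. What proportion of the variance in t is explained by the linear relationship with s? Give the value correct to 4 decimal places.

0.1329

r² = (-0.3646)² = 0.1329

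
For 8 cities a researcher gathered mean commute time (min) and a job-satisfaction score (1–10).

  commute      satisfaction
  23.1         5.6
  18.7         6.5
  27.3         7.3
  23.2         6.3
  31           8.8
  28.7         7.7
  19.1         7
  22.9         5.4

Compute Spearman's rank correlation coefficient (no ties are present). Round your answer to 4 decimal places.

Rank commute: 4, 1, 6, 5, 8, 7, 2, 3
Rank satisfaction: 2, 4, 6, 3, 8, 7, 5, 1
d = rank(commute) − rank(satisfaction): 2, -3, 0, 2, 0, 0, -3, 2; Σd² = 30
ρ = 1 − 6Σd² / [n(n²−1)] = 1 − 6×30 / (8×63) = 1 − 180/504 ≈ 0.6429

0.6429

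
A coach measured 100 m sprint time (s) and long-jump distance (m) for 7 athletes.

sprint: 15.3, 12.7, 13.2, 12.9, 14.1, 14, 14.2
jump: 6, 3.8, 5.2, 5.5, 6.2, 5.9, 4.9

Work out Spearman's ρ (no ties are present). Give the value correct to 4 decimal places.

Rank sprint: 7, 1, 3, 2, 5, 4, 6
Rank jump: 6, 1, 3, 4, 7, 5, 2
d = rank(sprint) − rank(jump): 1, 0, 0, -2, -2, -1, 4; Σd² = 26
ρ = 1 − 6Σd² / [n(n²−1)] = 1 − 6×26 / (7×48) = 1 − 156/336 ≈ 0.5357

0.5357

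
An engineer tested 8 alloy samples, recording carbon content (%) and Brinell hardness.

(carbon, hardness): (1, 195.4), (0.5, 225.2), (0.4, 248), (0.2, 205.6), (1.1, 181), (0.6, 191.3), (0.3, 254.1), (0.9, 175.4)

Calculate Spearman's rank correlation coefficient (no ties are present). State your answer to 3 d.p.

-0.738

Rank carbon: 7, 4, 3, 1, 8, 5, 2, 6
Rank hardness: 4, 6, 7, 5, 2, 3, 8, 1
d = rank(carbon) − rank(hardness): 3, -2, -4, -4, 6, 2, -6, 5; Σd² = 146
ρ = 1 − 6Σd² / [n(n²−1)] = 1 − 6×146 / (8×63) = 1 − 876/504 ≈ -0.738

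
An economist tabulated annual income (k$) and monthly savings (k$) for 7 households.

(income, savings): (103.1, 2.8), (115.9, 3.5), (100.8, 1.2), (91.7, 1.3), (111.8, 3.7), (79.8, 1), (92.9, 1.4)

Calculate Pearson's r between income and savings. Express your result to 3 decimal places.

n = 7, Σx = 696, Σy = 14.9, Σx² = 70129.64, Σy² = 39.87, Σxy = 1558.02
nΣxy − ΣxΣy = 10906.14 − 10370.4 = 535.74
nΣx² − (Σx)² = 490907.48 − 484416 = 6491.48; nΣy² − (Σy)² = 279.09 − 222.01 = 57.08
r = 535.74 / √(6491.48 × 57.08) = 535.74 / 608.7148 ≈ 0.880

0.880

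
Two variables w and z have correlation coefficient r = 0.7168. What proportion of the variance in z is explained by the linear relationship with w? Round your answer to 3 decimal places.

0.514

r² = (0.7168)² = 0.514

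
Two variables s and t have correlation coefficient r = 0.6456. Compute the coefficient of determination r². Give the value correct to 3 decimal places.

r² = (0.6456)² = 0.417

0.417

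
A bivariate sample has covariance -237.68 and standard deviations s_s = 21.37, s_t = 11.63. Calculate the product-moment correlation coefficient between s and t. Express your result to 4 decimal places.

-0.9563

r = Cov(s,t) / (s_s · s_t) = -237.68 / (21.37 × 11.63)
  = -237.68 / 248.5331 ≈ -0.9563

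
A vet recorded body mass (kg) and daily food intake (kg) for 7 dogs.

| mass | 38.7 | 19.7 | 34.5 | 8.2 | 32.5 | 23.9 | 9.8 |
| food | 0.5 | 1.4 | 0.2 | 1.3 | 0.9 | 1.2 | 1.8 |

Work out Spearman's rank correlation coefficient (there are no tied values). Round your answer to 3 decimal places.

Rank mass: 7, 3, 6, 1, 5, 4, 2
Rank food: 2, 6, 1, 5, 3, 4, 7
d = rank(mass) − rank(food): 5, -3, 5, -4, 2, 0, -5; Σd² = 104
ρ = 1 − 6Σd² / [n(n²−1)] = 1 − 6×104 / (7×48) = 1 − 624/336 ≈ -0.857

-0.857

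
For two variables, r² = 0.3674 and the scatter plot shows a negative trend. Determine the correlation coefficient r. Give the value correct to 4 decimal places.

|r| = √0.3674 = 0.6061
The association is negative, so r = −0.6061.

-0.6061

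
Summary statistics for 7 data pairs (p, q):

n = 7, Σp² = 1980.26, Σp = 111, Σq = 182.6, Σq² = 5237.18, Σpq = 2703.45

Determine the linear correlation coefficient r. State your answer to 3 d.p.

r = (nΣpq − ΣpΣq) / √[(nΣp² − (Σp)²)(nΣq² − (Σq)²)]
Numerator: 7×2703.45 − 111×182.6 = -1344.45
Denominator: √[(13861.82 − 12321)(36660.26 − 33342.76)] = √[1540.82 × 3317.5] = 2260.9003
r = -1344.45 / 2260.9003 ≈ -0.595

-0.595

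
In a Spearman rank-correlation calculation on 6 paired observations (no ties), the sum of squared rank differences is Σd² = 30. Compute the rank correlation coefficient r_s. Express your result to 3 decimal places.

ρ = 1 − 6Σd² / [n(n²−1)] = 1 − 6×30 / (6×35)
  = 1 − 180/210 = 1 − 0.8571 ≈ 0.143

0.143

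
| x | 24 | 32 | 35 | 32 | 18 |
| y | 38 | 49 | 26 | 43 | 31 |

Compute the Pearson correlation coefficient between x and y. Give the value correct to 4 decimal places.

0.1964

n = 5, Σx = 141, Σy = 187, Σx² = 4173, Σy² = 7331, Σxy = 5324
nΣxy − ΣxΣy = 26620 − 26367 = 253
nΣx² − (Σx)² = 20865 − 19881 = 984; nΣy² − (Σy)² = 36655 − 34969 = 1686
r = 253 / √(984 × 1686) = 253 / 1288.0311 ≈ 0.1964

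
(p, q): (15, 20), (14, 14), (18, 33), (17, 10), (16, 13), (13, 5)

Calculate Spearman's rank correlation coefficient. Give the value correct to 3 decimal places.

Rank p: 3, 2, 6, 5, 4, 1
Rank q: 5, 4, 6, 2, 3, 1
d = rank(p) − rank(q): -2, -2, 0, 3, 1, 0; Σd² = 18
ρ = 1 − 6Σd² / [n(n²−1)] = 1 − 6×18 / (6×35) = 1 − 108/210 ≈ 0.486

0.486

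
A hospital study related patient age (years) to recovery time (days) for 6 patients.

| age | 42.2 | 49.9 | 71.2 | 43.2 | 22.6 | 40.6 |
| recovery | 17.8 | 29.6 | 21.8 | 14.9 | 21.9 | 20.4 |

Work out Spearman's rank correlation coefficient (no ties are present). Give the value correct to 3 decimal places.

Rank age: 3, 5, 6, 4, 1, 2
Rank recovery: 2, 6, 4, 1, 5, 3
d = rank(age) − rank(recovery): 1, -1, 2, 3, -4, -1; Σd² = 32
ρ = 1 − 6Σd² / [n(n²−1)] = 1 − 6×32 / (6×35) = 1 − 192/210 ≈ 0.086

0.086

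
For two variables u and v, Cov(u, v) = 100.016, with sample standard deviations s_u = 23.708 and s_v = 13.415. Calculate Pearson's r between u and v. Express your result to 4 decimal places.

0.3145

r = Cov(u,v) / (s_u · s_v) = 100.016 / (23.708 × 13.415)
  = 100.016 / 318.0428 ≈ 0.3145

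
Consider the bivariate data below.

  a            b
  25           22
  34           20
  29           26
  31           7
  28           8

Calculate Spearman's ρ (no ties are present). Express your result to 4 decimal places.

-0.3000

Rank a: 1, 5, 3, 4, 2
Rank b: 4, 3, 5, 1, 2
d = rank(a) − rank(b): -3, 2, -2, 3, 0; Σd² = 26
ρ = 1 − 6Σd² / [n(n²−1)] = 1 − 6×26 / (5×24) = 1 − 156/120 ≈ -0.3000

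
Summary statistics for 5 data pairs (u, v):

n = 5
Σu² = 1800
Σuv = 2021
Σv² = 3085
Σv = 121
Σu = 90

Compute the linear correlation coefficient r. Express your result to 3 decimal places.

r = (nΣuv − ΣuΣv) / √[(nΣu² − (Σu)²)(nΣv² − (Σv)²)]
Numerator: 5×2021 − 90×121 = -785
Denominator: √[(9000 − 8100)(15425 − 14641)] = √[900 × 784] = 840.0000
r = -785 / 840.0000 ≈ -0.935

-0.935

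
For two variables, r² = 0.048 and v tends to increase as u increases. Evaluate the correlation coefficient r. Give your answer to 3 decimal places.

|r| = √0.048 = 0.219
The association is positive, so r = 0.219.

0.219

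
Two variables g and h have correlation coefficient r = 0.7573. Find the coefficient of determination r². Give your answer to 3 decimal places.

r² = (0.7573)² = 0.574

0.574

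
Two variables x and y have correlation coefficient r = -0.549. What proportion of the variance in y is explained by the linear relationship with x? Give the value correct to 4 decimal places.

r² = (-0.549)² = 0.3014

0.3014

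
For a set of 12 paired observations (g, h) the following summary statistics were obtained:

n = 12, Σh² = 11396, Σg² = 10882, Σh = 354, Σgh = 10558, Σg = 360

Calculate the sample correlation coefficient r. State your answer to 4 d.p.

r = (nΣgh − ΣgΣh) / √[(nΣg² − (Σg)²)(nΣh² − (Σh)²)]
Numerator: 12×10558 − 360×354 = -744
Denominator: √[(130584 − 129600)(136752 − 125316)] = √[984 × 11436] = 3354.5527
r = -744 / 3354.5527 ≈ -0.2218

-0.2218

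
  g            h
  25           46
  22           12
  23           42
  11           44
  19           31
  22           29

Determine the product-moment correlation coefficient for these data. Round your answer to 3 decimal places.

-0.179

n = 6, Σg = 122, Σh = 204, Σg² = 2604, Σh² = 7762, Σgh = 4091
nΣgh − ΣgΣh = 24546 − 24888 = -342
nΣg² − (Σg)² = 15624 − 14884 = 740; nΣh² − (Σh)² = 46572 − 41616 = 4956
r = -342 / √(740 × 4956) = -342 / 1915.0561 ≈ -0.179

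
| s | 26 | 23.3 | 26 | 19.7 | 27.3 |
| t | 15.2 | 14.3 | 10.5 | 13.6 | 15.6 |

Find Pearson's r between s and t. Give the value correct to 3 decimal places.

n = 5, Σs = 122.3, Σt = 69.2, Σs² = 3028.27, Σt² = 974.1, Σst = 1695.19
nΣst − ΣsΣt = 8475.95 − 8463.16 = 12.79
nΣs² − (Σs)² = 15141.35 − 14957.29 = 184.06; nΣt² − (Σt)² = 4870.5 − 4788.64 = 81.86
r = 12.79 / √(184.06 × 81.86) = 12.79 / 122.7483 ≈ 0.104

0.104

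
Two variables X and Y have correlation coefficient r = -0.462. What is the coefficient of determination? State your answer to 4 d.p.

0.2134

r² = (-0.462)² = 0.2134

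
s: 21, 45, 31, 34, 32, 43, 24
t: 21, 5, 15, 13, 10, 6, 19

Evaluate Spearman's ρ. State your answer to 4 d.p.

-0.9643

Rank s: 1, 7, 3, 5, 4, 6, 2
Rank t: 7, 1, 5, 4, 3, 2, 6
d = rank(s) − rank(t): -6, 6, -2, 1, 1, 4, -4; Σd² = 110
ρ = 1 − 6Σd² / [n(n²−1)] = 1 − 6×110 / (7×48) = 1 − 660/336 ≈ -0.9643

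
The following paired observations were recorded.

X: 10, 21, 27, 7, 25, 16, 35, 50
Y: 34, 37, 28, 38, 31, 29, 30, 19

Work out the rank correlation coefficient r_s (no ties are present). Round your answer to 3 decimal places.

Rank X: 2, 4, 6, 1, 5, 3, 7, 8
Rank Y: 6, 7, 2, 8, 5, 3, 4, 1
d = rank(X) − rank(Y): -4, -3, 4, -7, 0, 0, 3, 7; Σd² = 148
ρ = 1 − 6Σd² / [n(n²−1)] = 1 − 6×148 / (8×63) = 1 − 888/504 ≈ -0.762

-0.762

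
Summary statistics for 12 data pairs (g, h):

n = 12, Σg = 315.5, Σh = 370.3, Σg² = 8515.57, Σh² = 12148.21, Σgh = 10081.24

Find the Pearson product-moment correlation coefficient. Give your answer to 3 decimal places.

r = (nΣgh − ΣgΣh) / √[(nΣg² − (Σg)²)(nΣh² − (Σh)²)]
Numerator: 12×10081.24 − 315.5×370.3 = 4145.23
Denominator: √[(102186.84 − 99540.25)(145778.52 − 137122.09)] = √[2646.59 × 8656.43] = 4786.4414
r = 4145.23 / 4786.4414 ≈ 0.866

0.866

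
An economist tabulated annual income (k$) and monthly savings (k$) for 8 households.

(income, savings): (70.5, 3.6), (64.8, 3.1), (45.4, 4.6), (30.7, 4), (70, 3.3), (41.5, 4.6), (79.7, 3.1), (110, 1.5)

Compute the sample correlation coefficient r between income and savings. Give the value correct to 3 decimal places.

-0.915

n = 8, Σx = 512.6, Σy = 27.8, Σx² = 37247.28, Σy² = 103.64, Σxy = 1620.29
nΣxy − ΣxΣy = 12962.32 − 14250.28 = -1287.96
nΣx² − (Σx)² = 297978.24 − 262758.76 = 35219.48; nΣy² − (Σy)² = 829.12 − 772.84 = 56.28
r = -1287.96 / √(35219.48 × 56.28) = -1287.96 / 1407.8893 ≈ -0.915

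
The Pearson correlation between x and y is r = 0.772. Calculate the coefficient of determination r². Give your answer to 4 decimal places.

0.5960

r² = (0.772)² = 0.5960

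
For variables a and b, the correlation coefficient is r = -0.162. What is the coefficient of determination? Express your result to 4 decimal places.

0.0262

r² = (-0.162)² = 0.0262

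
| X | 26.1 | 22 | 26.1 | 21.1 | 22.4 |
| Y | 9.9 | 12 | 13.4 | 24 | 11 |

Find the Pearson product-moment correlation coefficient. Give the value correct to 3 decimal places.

n = 5, ΣX = 117.7, ΣY = 70.3, ΣX² = 2793.39, ΣY² = 1118.57, ΣXY = 1624.93
nΣXY − ΣXΣY = 8124.65 − 8274.31 = -149.66
nΣX² − (ΣX)² = 13966.95 − 13853.29 = 113.66; nΣY² − (ΣY)² = 5592.85 − 4942.09 = 650.76
r = -149.66 / √(113.66 × 650.76) = -149.66 / 271.9658 ≈ -0.550

-0.550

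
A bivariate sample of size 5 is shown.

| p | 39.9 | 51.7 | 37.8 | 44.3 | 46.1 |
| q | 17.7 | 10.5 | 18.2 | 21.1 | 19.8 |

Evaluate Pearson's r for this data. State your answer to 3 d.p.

n = 5, Σp = 219.8, Σq = 87.3, Σp² = 9781.44, Σq² = 1592.03, Σpq = 3784.55
nΣpq − ΣpΣq = 18922.75 − 19188.54 = -265.79
nΣp² − (Σp)² = 48907.2 − 48312.04 = 595.16; nΣq² − (Σq)² = 7960.15 − 7621.29 = 338.86
r = -265.79 / √(595.16 × 338.86) = -265.79 / 449.0834 ≈ -0.592

-0.592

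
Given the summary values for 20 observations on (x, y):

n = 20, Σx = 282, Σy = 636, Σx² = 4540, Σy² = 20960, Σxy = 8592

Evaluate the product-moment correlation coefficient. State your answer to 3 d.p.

-0.583

r = (nΣxy − ΣxΣy) / √[(nΣx² − (Σx)²)(nΣy² − (Σy)²)]
Numerator: 20×8592 − 282×636 = -7512
Denominator: √[(90800 − 79524)(419200 − 404496)] = √[11276 × 14704] = 12876.4243
r = -7512 / 12876.4243 ≈ -0.583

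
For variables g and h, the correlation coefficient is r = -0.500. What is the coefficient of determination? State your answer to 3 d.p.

r² = (-0.500)² = 0.250

0.250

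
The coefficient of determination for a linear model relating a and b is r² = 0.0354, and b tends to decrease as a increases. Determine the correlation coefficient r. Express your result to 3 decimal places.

-0.188

|r| = √0.0354 = 0.188
The association is negative, so r = −0.188.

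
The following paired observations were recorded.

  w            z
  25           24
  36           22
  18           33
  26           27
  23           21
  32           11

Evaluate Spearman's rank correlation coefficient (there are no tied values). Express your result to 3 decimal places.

-0.486

Rank w: 3, 6, 1, 4, 2, 5
Rank z: 4, 3, 6, 5, 2, 1
d = rank(w) − rank(z): -1, 3, -5, -1, 0, 4; Σd² = 52
ρ = 1 − 6Σd² / [n(n²−1)] = 1 − 6×52 / (6×35) = 1 − 312/210 ≈ -0.486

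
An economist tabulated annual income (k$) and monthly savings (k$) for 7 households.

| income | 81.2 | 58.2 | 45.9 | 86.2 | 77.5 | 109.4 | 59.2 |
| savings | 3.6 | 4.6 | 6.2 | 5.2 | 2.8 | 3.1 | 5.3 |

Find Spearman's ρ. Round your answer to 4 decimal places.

-0.5714

Rank income: 5, 2, 1, 6, 4, 7, 3
Rank savings: 3, 4, 7, 5, 1, 2, 6
d = rank(income) − rank(savings): 2, -2, -6, 1, 3, 5, -3; Σd² = 88
ρ = 1 − 6Σd² / [n(n²−1)] = 1 − 6×88 / (7×48) = 1 − 528/336 ≈ -0.5714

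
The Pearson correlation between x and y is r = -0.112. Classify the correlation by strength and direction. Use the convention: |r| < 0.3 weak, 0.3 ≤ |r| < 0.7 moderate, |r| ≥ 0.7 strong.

weak negative

r = -0.112 < 0 so the relationship is negative.
|r| = 0.112, which falls in the weak range.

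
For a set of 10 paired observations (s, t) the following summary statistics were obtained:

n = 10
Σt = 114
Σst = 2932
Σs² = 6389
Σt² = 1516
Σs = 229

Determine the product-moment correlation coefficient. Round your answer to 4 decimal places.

0.6457

r = (nΣst − ΣsΣt) / √[(nΣs² − (Σs)²)(nΣt² − (Σt)²)]
Numerator: 10×2932 − 229×114 = 3214
Denominator: √[(63890 − 52441)(15160 − 12996)] = √[11449 × 2164] = 4977.5130
r = 3214 / 4977.5130 ≈ 0.6457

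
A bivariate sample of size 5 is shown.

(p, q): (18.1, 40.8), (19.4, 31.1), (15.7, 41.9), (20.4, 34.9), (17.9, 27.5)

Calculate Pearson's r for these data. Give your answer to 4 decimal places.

-0.4704

n = 5, Σp = 91.5, Σq = 176.2, Σp² = 1687.03, Σq² = 6361.72, Σpq = 3203.86
nΣpq − ΣpΣq = 16019.3 − 16122.3 = -103
nΣp² − (Σp)² = 8435.15 − 8372.25 = 62.9; nΣq² − (Σq)² = 31808.6 − 31046.44 = 762.16
r = -103 / √(62.9 × 762.16) = -103 / 218.9517 ≈ -0.4704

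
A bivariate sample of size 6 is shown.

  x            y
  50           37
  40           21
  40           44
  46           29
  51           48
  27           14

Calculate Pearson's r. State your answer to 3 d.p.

n = 6, Σx = 254, Σy = 193, Σx² = 11146, Σy² = 7087, Σxy = 8610
nΣxy − ΣxΣy = 51660 − 49022 = 2638
nΣx² − (Σx)² = 66876 − 64516 = 2360; nΣy² − (Σy)² = 42522 − 37249 = 5273
r = 2638 / √(2360 × 5273) = 2638 / 3527.6451 ≈ 0.748

0.748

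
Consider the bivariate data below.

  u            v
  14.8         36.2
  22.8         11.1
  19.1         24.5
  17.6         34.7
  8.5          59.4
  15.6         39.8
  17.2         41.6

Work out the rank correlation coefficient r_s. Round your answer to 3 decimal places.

-0.857

Rank u: 2, 7, 6, 5, 1, 3, 4
Rank v: 4, 1, 2, 3, 7, 5, 6
d = rank(u) − rank(v): -2, 6, 4, 2, -6, -2, -2; Σd² = 104
ρ = 1 − 6Σd² / [n(n²−1)] = 1 − 6×104 / (7×48) = 1 − 624/336 ≈ -0.857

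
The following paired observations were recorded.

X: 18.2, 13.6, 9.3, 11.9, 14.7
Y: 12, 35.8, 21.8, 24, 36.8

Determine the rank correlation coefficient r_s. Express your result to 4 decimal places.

0.0000

Rank X: 5, 3, 1, 2, 4
Rank Y: 1, 4, 2, 3, 5
d = rank(X) − rank(Y): 4, -1, -1, -1, -1; Σd² = 20
ρ = 1 − 6Σd² / [n(n²−1)] = 1 − 6×20 / (5×24) = 1 − 120/120 ≈ 0.0000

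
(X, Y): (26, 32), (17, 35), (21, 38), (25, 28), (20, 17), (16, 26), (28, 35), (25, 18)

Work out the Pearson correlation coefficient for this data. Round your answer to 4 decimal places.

0.0648

n = 8, ΣX = 178, ΣY = 229, ΣX² = 4096, ΣY² = 6991, ΣXY = 5111
nΣXY − ΣXΣY = 40888 − 40762 = 126
nΣX² − (ΣX)² = 32768 − 31684 = 1084; nΣY² − (ΣY)² = 55928 − 52441 = 3487
r = 126 / √(1084 × 3487) = 126 / 1944.1985 ≈ 0.0648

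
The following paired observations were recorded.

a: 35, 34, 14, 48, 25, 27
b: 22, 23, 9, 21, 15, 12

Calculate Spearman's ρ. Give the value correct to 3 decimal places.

0.714

Rank a: 5, 4, 1, 6, 2, 3
Rank b: 5, 6, 1, 4, 3, 2
d = rank(a) − rank(b): 0, -2, 0, 2, -1, 1; Σd² = 10
ρ = 1 − 6Σd² / [n(n²−1)] = 1 − 6×10 / (6×35) = 1 − 60/210 ≈ 0.714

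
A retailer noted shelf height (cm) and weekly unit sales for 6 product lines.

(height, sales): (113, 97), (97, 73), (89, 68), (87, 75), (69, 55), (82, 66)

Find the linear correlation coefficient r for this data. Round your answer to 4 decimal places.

n = 6, Σx = 537, Σy = 434, Σx² = 49153, Σy² = 32368, Σxy = 39826
nΣxy − ΣxΣy = 238956 − 233058 = 5898
nΣx² − (Σx)² = 294918 − 288369 = 6549; nΣy² − (Σy)² = 194208 − 188356 = 5852
r = 5898 / √(6549 × 5852) = 5898 / 6190.6985 ≈ 0.9527

0.9527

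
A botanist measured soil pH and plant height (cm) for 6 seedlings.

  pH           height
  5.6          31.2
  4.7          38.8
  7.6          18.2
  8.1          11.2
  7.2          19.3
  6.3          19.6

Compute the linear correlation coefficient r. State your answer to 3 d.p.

-0.956

n = 6, Σx = 39.5, Σy = 138.3, Σx² = 268.35, Σy² = 3692.21, Σxy = 848.56
nΣxy − ΣxΣy = 5091.36 − 5462.85 = -371.49
nΣx² − (Σx)² = 1610.1 − 1560.25 = 49.85; nΣy² − (Σy)² = 22153.26 − 19126.89 = 3026.37
r = -371.49 / √(49.85 × 3026.37) = -371.49 / 388.4129 ≈ -0.956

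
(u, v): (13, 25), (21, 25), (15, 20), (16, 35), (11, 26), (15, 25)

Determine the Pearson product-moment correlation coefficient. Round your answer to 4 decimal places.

0.0605

n = 6, Σu = 91, Σv = 156, Σu² = 1437, Σv² = 4176, Σuv = 2371
nΣuv − ΣuΣv = 14226 − 14196 = 30
nΣu² − (Σu)² = 8622 − 8281 = 341; nΣv² − (Σv)² = 25056 − 24336 = 720
r = 30 / √(341 × 720) = 30 / 495.4997 ≈ 0.0605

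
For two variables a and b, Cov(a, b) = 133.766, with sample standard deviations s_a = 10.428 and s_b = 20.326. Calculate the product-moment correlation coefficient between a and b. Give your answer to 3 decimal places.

r = Cov(a,b) / (s_a · s_b) = 133.766 / (10.428 × 20.326)
  = 133.766 / 211.9595 ≈ 0.631

0.631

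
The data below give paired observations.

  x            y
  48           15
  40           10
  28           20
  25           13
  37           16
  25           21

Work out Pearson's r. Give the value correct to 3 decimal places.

n = 6, Σx = 203, Σy = 95, Σx² = 7307, Σy² = 1591, Σxy = 3122
nΣxy − ΣxΣy = 18732 − 19285 = -553
nΣx² − (Σx)² = 43842 − 41209 = 2633; nΣy² − (Σy)² = 9546 − 9025 = 521
r = -553 / √(2633 × 521) = -553 / 1171.2357 ≈ -0.472

-0.472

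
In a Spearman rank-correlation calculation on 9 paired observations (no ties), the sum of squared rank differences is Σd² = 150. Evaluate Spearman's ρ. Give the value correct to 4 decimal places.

-0.2500

ρ = 1 − 6Σd² / [n(n²−1)] = 1 − 6×150 / (9×80)
  = 1 − 900/720 = 1 − 1.25000 ≈ -0.2500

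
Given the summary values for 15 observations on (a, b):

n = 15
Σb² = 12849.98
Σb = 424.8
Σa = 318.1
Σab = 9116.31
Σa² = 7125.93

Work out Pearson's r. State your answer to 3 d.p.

0.193

r = (nΣab − ΣaΣb) / √[(nΣa² − (Σa)²)(nΣb² − (Σb)²)]
Numerator: 15×9116.31 − 318.1×424.8 = 1615.77
Denominator: √[(106888.95 − 101187.61)(192749.7 − 180455.04)] = √[5701.34 × 12294.66] = 8372.3376
r = 1615.77 / 8372.3376 ≈ 0.193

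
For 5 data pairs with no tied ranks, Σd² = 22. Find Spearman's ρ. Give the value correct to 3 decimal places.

-0.100

ρ = 1 − 6Σd² / [n(n²−1)] = 1 − 6×22 / (5×24)
  = 1 − 132/120 = 1 − 1.1000 ≈ -0.100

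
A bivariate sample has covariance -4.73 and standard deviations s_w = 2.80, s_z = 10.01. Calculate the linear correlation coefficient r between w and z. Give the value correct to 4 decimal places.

-0.1688

r = Cov(w,z) / (s_w · s_z) = -4.73 / (2.80 × 10.01)
  = -4.73 / 28.0280 ≈ -0.1688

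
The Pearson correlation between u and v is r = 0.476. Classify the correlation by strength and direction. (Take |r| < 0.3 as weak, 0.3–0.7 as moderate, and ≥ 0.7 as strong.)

moderate positive

r = 0.476 > 0 so the relationship is positive.
|r| = 0.476, which falls in the moderate range.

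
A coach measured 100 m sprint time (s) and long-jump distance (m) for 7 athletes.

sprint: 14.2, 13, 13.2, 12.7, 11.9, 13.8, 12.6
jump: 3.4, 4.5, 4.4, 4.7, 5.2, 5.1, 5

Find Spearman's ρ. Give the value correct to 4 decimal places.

Rank sprint: 7, 4, 5, 3, 1, 6, 2
Rank jump: 1, 3, 2, 4, 7, 6, 5
d = rank(sprint) − rank(jump): 6, 1, 3, -1, -6, 0, -3; Σd² = 92
ρ = 1 − 6Σd² / [n(n²−1)] = 1 − 6×92 / (7×48) = 1 − 552/336 ≈ -0.6429

-0.6429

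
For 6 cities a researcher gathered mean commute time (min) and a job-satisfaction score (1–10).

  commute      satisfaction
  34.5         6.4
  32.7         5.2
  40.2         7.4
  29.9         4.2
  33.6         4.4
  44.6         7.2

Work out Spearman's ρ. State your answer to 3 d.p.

0.886

Rank commute: 4, 2, 5, 1, 3, 6
Rank satisfaction: 4, 3, 6, 1, 2, 5
d = rank(commute) − rank(satisfaction): 0, -1, -1, 0, 1, 1; Σd² = 4
ρ = 1 − 6Σd² / [n(n²−1)] = 1 − 6×4 / (6×35) = 1 − 24/210 ≈ 0.886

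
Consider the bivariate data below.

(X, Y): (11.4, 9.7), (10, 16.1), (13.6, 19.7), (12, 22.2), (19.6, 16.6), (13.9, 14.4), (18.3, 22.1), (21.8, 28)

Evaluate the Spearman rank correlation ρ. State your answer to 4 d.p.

0.5238

Rank X: 2, 1, 4, 3, 7, 5, 6, 8
Rank Y: 1, 3, 5, 7, 4, 2, 6, 8
d = rank(X) − rank(Y): 1, -2, -1, -4, 3, 3, 0, 0; Σd² = 40
ρ = 1 − 6Σd² / [n(n²−1)] = 1 − 6×40 / (8×63) = 1 − 240/504 ≈ 0.5238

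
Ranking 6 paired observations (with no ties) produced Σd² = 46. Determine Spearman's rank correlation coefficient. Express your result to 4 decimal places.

-0.3143

ρ = 1 − 6Σd² / [n(n²−1)] = 1 − 6×46 / (6×35)
  = 1 − 276/210 = 1 − 1.31429 ≈ -0.3143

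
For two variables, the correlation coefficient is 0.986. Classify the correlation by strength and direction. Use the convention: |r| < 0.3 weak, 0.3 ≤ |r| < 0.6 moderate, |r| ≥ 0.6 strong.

r = 0.986 > 0 so the relationship is positive.
|r| = 0.986, which falls in the strong range.

strong positive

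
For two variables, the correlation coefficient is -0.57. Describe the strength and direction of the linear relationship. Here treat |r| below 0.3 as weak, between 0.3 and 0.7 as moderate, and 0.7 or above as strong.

r = -0.57 < 0 so the relationship is negative.
|r| = 0.57, which falls in the moderate range.

moderate negative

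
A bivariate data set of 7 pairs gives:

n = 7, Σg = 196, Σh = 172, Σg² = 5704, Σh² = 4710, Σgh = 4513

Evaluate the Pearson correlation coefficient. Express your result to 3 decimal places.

r = (nΣgh − ΣgΣh) / √[(nΣg² − (Σg)²)(nΣh² − (Σh)²)]
Numerator: 7×4513 − 196×172 = -2121
Denominator: √[(39928 − 38416)(32970 − 29584)] = √[1512 × 3386] = 2262.6604
r = -2121 / 2262.6604 ≈ -0.937

-0.937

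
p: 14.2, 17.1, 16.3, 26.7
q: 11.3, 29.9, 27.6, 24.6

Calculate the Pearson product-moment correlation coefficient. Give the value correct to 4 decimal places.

n = 4, Σp = 74.3, Σq = 93.4, Σp² = 1472.63, Σq² = 2388.62, Σpq = 1778.45
nΣpq − ΣpΣq = 7113.8 − 6939.62 = 174.18
nΣp² − (Σp)² = 5890.52 − 5520.49 = 370.03; nΣq² − (Σq)² = 9554.48 − 8723.56 = 830.92
r = 174.18 / √(370.03 × 830.92) = 174.18 / 554.4956 ≈ 0.3141

0.3141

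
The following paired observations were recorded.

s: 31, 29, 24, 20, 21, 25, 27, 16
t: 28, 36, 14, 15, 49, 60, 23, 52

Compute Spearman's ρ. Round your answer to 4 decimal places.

Rank s: 8, 7, 4, 2, 3, 5, 6, 1
Rank t: 4, 5, 1, 2, 6, 8, 3, 7
d = rank(s) − rank(t): 4, 2, 3, 0, -3, -3, 3, -6; Σd² = 92
ρ = 1 − 6Σd² / [n(n²−1)] = 1 − 6×92 / (8×63) = 1 − 552/504 ≈ -0.0952

-0.0952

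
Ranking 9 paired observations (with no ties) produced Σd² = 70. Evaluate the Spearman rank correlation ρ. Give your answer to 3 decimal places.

ρ = 1 − 6Σd² / [n(n²−1)] = 1 − 6×70 / (9×80)
  = 1 − 420/720 = 1 − 0.5833 ≈ 0.417

0.417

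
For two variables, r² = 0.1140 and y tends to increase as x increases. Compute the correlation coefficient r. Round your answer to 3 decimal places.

0.338

|r| = √0.1140 = 0.338
The association is positive, so r = 0.338.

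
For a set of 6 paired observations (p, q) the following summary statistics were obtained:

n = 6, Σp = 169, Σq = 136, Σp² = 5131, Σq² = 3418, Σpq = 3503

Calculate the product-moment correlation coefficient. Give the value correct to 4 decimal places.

-0.9292

r = (nΣpq − ΣpΣq) / √[(nΣp² − (Σp)²)(nΣq² − (Σq)²)]
Numerator: 6×3503 − 169×136 = -1966
Denominator: √[(30786 − 28561)(20508 − 18496)] = √[2225 × 2012] = 2115.8214
r = -1966 / 2115.8214 ≈ -0.9292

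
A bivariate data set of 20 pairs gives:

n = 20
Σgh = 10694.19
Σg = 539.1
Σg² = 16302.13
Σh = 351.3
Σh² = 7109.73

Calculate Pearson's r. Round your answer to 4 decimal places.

0.9499

r = (nΣgh − ΣgΣh) / √[(nΣg² − (Σg)²)(nΣh² − (Σh)²)]
Numerator: 20×10694.19 − 539.1×351.3 = 24497.97
Denominator: √[(326042.6 − 290628.81)(142194.6 − 123411.69)] = √[35413.79 × 18782.91] = 25790.9680
r = 24497.97 / 25790.9680 ≈ 0.9499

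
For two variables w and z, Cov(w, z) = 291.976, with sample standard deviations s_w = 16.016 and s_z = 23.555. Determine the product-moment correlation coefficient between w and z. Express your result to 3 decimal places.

0.774

r = Cov(w,z) / (s_w · s_z) = 291.976 / (16.016 × 23.555)
  = 291.976 / 377.2569 ≈ 0.774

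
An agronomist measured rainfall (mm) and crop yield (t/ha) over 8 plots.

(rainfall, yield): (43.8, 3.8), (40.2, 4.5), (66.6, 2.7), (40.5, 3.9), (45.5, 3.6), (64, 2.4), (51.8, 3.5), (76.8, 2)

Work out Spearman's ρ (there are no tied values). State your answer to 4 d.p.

-0.9762

Rank rainfall: 3, 1, 7, 2, 4, 6, 5, 8
Rank yield: 6, 8, 3, 7, 5, 2, 4, 1
d = rank(rainfall) − rank(yield): -3, -7, 4, -5, -1, 4, 1, 7; Σd² = 166
ρ = 1 − 6Σd² / [n(n²−1)] = 1 − 6×166 / (8×63) = 1 − 996/504 ≈ -0.9762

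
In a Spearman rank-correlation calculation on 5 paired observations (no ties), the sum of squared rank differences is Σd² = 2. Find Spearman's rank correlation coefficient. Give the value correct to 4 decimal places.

ρ = 1 − 6Σd² / [n(n²−1)] = 1 − 6×2 / (5×24)
  = 1 − 12/120 = 1 − 0.10000 ≈ 0.9000

0.9000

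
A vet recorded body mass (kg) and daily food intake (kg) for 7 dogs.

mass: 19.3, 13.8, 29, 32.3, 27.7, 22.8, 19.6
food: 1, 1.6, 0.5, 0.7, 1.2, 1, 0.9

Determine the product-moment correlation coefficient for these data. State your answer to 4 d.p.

-0.7255

n = 7, Σx = 164.5, Σy = 6.9, Σx² = 4118.51, Σy² = 7.55, Σxy = 152.17
nΣxy − ΣxΣy = 1065.19 − 1135.05 = -69.86
nΣx² − (Σx)² = 28829.57 − 27060.25 = 1769.32; nΣy² − (Σy)² = 52.85 − 47.61 = 5.24
r = -69.86 / √(1769.32 × 5.24) = -69.86 / 96.2873 ≈ -0.7255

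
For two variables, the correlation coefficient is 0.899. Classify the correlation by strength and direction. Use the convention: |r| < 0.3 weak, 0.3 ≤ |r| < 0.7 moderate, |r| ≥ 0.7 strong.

strong positive

r = 0.899 > 0 so the relationship is positive.
|r| = 0.899, which falls in the strong range.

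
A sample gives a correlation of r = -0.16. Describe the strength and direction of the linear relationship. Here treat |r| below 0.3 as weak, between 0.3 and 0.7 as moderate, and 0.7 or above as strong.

r = -0.16 < 0 so the relationship is negative.
|r| = 0.16, which falls in the weak range.

weak negative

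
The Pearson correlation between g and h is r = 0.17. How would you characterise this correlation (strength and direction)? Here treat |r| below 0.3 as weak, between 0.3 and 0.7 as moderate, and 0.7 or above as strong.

weak positive

r = 0.17 > 0 so the relationship is positive.
|r| = 0.17, which falls in the weak range.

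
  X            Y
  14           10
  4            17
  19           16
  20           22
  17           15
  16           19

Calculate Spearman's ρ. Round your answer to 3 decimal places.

Rank X: 2, 1, 5, 6, 4, 3
Rank Y: 1, 4, 3, 6, 2, 5
d = rank(X) − rank(Y): 1, -3, 2, 0, 2, -2; Σd² = 22
ρ = 1 − 6Σd² / [n(n²−1)] = 1 − 6×22 / (6×35) = 1 − 132/210 ≈ 0.371

0.371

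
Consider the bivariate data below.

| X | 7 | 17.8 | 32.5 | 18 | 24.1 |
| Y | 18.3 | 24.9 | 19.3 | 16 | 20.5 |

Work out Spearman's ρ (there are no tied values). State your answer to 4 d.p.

Rank X: 1, 2, 5, 3, 4
Rank Y: 2, 5, 3, 1, 4
d = rank(X) − rank(Y): -1, -3, 2, 2, 0; Σd² = 18
ρ = 1 − 6Σd² / [n(n²−1)] = 1 − 6×18 / (5×24) = 1 − 108/120 ≈ 0.1000

0.1000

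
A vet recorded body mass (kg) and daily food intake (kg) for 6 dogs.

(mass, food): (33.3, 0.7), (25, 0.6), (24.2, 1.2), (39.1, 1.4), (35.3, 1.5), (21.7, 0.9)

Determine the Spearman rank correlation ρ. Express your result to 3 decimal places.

0.486

Rank mass: 4, 3, 2, 6, 5, 1
Rank food: 2, 1, 4, 5, 6, 3
d = rank(mass) − rank(food): 2, 2, -2, 1, -1, -2; Σd² = 18
ρ = 1 − 6Σd² / [n(n²−1)] = 1 − 6×18 / (6×35) = 1 − 108/210 ≈ 0.486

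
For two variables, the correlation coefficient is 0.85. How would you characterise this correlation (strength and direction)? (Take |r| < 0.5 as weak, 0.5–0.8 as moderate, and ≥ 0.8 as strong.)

r = 0.85 > 0 so the relationship is positive.
|r| = 0.85, which falls in the strong range.

strong positive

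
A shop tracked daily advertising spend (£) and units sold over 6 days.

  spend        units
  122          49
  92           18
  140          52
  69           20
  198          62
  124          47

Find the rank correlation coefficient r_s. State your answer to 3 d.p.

Rank spend: 3, 2, 5, 1, 6, 4
Rank units: 4, 1, 5, 2, 6, 3
d = rank(spend) − rank(units): -1, 1, 0, -1, 0, 1; Σd² = 4
ρ = 1 − 6Σd² / [n(n²−1)] = 1 − 6×4 / (6×35) = 1 − 24/210 ≈ 0.886

0.886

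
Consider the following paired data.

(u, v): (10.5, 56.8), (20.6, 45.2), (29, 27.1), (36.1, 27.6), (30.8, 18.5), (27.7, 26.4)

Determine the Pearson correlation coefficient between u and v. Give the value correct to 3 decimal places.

n = 6, Σu = 154.7, Σv = 201.6, Σu² = 4394.75, Σv² = 7804.66, Σuv = 4610.86
nΣuv − ΣuΣv = 27665.16 − 31187.52 = -3522.36
nΣu² − (Σu)² = 26368.5 − 23932.09 = 2436.41; nΣv² − (Σv)² = 46827.96 − 40642.56 = 6185.4
r = -3522.36 / √(2436.41 × 6185.4) = -3522.36 / 3882.0317 ≈ -0.907

-0.907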